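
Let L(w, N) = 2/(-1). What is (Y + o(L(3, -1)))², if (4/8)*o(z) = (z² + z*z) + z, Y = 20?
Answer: 1024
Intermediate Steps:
L(w, N) = -2 (L(w, N) = 2*(-1) = -2)
o(z) = 2*z + 4*z² (o(z) = 2*((z² + z*z) + z) = 2*((z² + z²) + z) = 2*(2*z² + z) = 2*(z + 2*z²) = 2*z + 4*z²)
(Y + o(L(3, -1)))² = (20 + 2*(-2)*(1 + 2*(-2)))² = (20 + 2*(-2)*(1 - 4))² = (20 + 2*(-2)*(-3))² = (20 + 12)² = 32² = 1024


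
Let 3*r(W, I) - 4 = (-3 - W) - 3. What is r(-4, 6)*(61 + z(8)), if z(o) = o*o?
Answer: 250/3 ≈ 83.333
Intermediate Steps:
r(W, I) = -⅔ - W/3 (r(W, I) = 4/3 + ((-3 - W) - 3)/3 = 4/3 + (-6 - W)/3 = 4/3 + (-2 - W/3) = -⅔ - W/3)
z(o) = o²
r(-4, 6)*(61 + z(8)) = (-⅔ - ⅓*(-4))*(61 + 8²) = (-⅔ + 4/3)*(61 + 64) = (⅔)*125 = 250/3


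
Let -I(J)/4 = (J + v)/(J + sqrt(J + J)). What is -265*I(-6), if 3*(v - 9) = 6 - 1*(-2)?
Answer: -4505/6 - 4505*I*sqrt(3)/18 ≈ -750.83 - 433.49*I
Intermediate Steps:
v = 35/3 (v = 9 + (6 - 1*(-2))/3 = 9 + (6 + 2)/3 = 9 + (1/3)*8 = 9 + 8/3 = 35/3 ≈ 11.667)
I(J) = -4*(35/3 + J)/(J + sqrt(2)*sqrt(J)) (I(J) = -4*(J + 35/3)/(J + sqrt(J + J)) = -4*(35/3 + J)/(J + sqrt(2*J)) = -4*(35/3 + J)/(J + sqrt(2)*sqrt(J)))
-265*I(-6) = -265*(-140/3 - 4*(-6))/(-6 + sqrt(2)*sqrt(-6)) = -265*(-140/3 + 24)/(-6 + sqrt(2)*(I*sqrt(6))) = -265*(-68)/((-6 + 2*I*sqrt(3))*3) = -(-18020)/(3*(-6 + 2*I*sqrt(3))) = 18020/(3*(-6 + 2*I*sqrt(3)))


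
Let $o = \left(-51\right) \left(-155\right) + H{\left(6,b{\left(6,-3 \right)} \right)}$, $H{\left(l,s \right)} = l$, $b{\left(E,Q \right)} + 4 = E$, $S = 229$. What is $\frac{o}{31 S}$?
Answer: $\frac{7911}{7099} \approx 1.1144$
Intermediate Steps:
$b{\left(E,Q \right)} = -4 + E$
$o = 7911$ ($o = \left(-51\right) \left(-155\right) + 6 = 7905 + 6 = 7911$)
$\frac{o}{31 S} = \frac{7911}{31 \cdot 229} = \frac{7911}{7099}$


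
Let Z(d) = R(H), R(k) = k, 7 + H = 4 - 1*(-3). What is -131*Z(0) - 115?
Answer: -115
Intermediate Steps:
H = 0 (H = -7 + (4 - 1*(-3)) = -7 + (4 + 3) = -7 + 7 = 0)
Z(d) = 0
-131*Z(0) - 115 = -131*0 - 115 = 0 - 115 = -115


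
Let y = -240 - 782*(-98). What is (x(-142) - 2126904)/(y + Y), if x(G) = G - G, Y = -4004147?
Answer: 2126904/3927751 ≈ 0.54151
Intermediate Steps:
x(G) = 0
y = 76396 (y = -240 + 76636 = 76396)
(x(-142) - 2126904)/(y + Y) = (0 - 2126904)/(76396 - 4004147) = -2126904/(-3927751) = -2126904*(-1/3927751) = 2126904/3927751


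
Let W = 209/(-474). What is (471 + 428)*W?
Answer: -187891/474 ≈ -396.39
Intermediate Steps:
W = -209/474 (W = 209*(-1/474) = -209/474 ≈ -0.44093)
(471 + 428)*W = (471 + 428)*(-209/474) = 899*(-209/474) = -187891/474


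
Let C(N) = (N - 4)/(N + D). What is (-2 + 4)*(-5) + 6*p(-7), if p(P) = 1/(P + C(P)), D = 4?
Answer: -59/5 ≈ -11.800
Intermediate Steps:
C(N) = (-4 + N)/(4 + N) (C(N) = (N - 4)/(N + 4) = (-4 + N)/(4 + N))
p(P) = 1/(P + (-4 + P)/(4 + P))
(-2 + 4)*(-5) + 6*p(-7) = (-2 + 4)*(-5) + 6*((4 - 7)/(-4 - 7 - 7*(4 - 7))) = 2*(-5) + 6*(-3/(-4 - 7 - 7*(-3))) = -10 + 6*(-3/(-4 - 7 + 21)) = -10 + 6*(-3/10) = -10 - 9/5 = -59/5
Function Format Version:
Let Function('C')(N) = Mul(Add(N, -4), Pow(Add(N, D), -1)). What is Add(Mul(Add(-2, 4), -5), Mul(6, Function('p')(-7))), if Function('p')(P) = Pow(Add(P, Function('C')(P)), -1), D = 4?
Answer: Rational(-59, 5) ≈ -11.800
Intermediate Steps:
Function('C')(N) = Mul(Pow(Add(4, N), -1), Add(-4, N)) (Function('C')(N) = Mul(Add(N, -4), Pow(Add(N, 4), -1)) = Mul(Add(-4, N), Pow(Add(4, N), -1)) = Mul(Pow(Add(4, N), -1), Add(-4, N)))
Function('p')(P) = Pow(Add(P, Mul(Pow(Add(4, P), -1), Add(-4, P))), -1)
Add(Mul(Add(-2, 4), -5), Mul(6, Function('p')(-7))) = Add(Mul(Add(-2, 4), -5), Mul(6, Mul(Pow(Add(-4, -7, Mul(-7, Add(4, -7))), -1), Add(4, -7)))) = Add(Mul(2, -5), Mul(6, Mul(Pow(Add(-4, -7, Mul(-7, -3)), -1), -3))) = Add(-10, Mul(6, Mul(Pow(Add(-4, -7, 21), -1), -3))) = Add(-10, Mul(6, Mul(Pow(10, -1), -3))) = Add(-10, Mul(6, Mul(Rational(1, 10), -3))) = Add(-10, Mul(6, Rational(-3, 10))) = Add(-10, Rational(-9, 5)) = Rational(-59, 5)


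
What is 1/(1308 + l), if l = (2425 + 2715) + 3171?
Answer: 1/9619 ≈ 0.00010396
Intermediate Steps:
l = 8311 (l = 5140 + 3171 = 8311)
1/(1308 + l) = 1/(1308 + 8311) = 1/9619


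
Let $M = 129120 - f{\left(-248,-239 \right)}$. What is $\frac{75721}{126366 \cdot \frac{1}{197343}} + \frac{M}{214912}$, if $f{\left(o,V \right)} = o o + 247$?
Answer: $\frac{535240088079565}{4526261632} \approx 1.1825 \cdot 10^{5}$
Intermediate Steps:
$f{\left(o,V \right)} = 247 + o^{2}$ ($f{\left(o,V \right)} = o^{2} + 247 = 247 + o^{2}$)
$M = 67369$ ($M = 129120 - \left(247 + \left(-248\right)^{2}\right) = 129120 - \left(247 + 61504\right) = 129120 - 61751 = 67369$)
$\frac{75721}{126366 \cdot \frac{1}{197343}} + \frac{M}{214912} = \frac{75721}{126366 \cdot \frac{1}{197343}} + \frac{67369}{214912} = \frac{75721}{126366 \cdot \frac{1}{197343}} + 67369 \cdot \frac{1}{214912} = \frac{75721}{\frac{42122}{65781}} + \frac{67369}{214912} = 75721 \cdot \frac{65781}{42122} + \frac{67369}{214912} = \frac{4981003101}{42122} + \frac{67369}{214912} = \frac{535240088079565}{4526261632}$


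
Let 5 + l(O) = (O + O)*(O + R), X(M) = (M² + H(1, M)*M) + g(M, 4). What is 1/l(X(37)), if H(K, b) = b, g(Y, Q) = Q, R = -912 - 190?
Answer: 1/8993755 ≈ 1.1119e-7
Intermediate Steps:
R = -1102
X(M) = 4 + 2*M² (X(M) = (M² + M*M) + 4 = (M² + M²) + 4 = 2*M² + 4 = 4 + 2*M²)
l(O) = -5 + 2*O*(-1102 + O) (l(O) = -5 + (O + O)*(O - 1102) = -5 + (2*O)*(-1102 + O) = -5 + 2*O*(-1102 + O))
1/l(X(37)) = 1/(-5 - 2204*(4 + 2*37²) + 2*(4 + 2*37²)²) = 1/(-5 - 2204*(4 + 2*1369) + 2*(4 + 2*1369)²) = 1/(-5 - 2204*(4 + 2738) + 2*(4 + 2738)²) = 1/(-5 - 2204*2742 + 2*2742²) = 1/(-5 - 6043368 + 2*7518564) = 1/(-5 - 6043368 + 15037128) = 1/8993755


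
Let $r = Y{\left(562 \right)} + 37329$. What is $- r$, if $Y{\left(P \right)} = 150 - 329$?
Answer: $-37150$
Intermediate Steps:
$Y{\left(P \right)} = -179$ ($Y{\left(P \right)} = 150 - 329 = -179$)
$r = 37150$ ($r = -179 + 37329 = 37150$)
$- r = \left(-1\right) 37150 = -37150$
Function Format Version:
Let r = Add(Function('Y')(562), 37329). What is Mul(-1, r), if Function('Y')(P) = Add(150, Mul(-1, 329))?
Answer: -37150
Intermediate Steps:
Function('Y')(P) = -179 (Function('Y')(P) = Add(150, -329) = -179)
r = 37150 (r = Add(-179, 37329) = 37150)
Mul(-1, r) = Mul(-1, 37150) = -37150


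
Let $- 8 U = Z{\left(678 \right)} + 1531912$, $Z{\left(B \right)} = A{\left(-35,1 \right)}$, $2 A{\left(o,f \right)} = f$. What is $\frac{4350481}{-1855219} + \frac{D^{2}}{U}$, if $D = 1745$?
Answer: $- \frac{4148644968697}{227362654107} \approx -18.247$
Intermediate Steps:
$A{\left(o,f \right)} = \frac{f}{2}$
$Z{\left(B \right)} = \frac{1}{2}$ ($Z{\left(B \right)} = \frac{1}{2} \cdot 1 = \frac{1}{2}$)
$U = - \frac{3063825}{16}$ ($U = - \frac{\frac{1}{2} + 1531912}{8} = \left(- \frac{1}{8}\right) \frac{3063825}{2} = - \frac{3063825}{16} \approx -1.9149 \cdot 10^{5}$)
$\frac{4350481}{-1855219} + \frac{D^{2}}{U} = \frac{4350481}{-1855219} + \frac{1745^{2}}{- \frac{3063825}{16}} = 4350481 \left(- \frac{1}{1855219}\right) + 3045025 \left(- \frac{16}{3063825}\right) = - \frac{4350481}{1855219} - \frac{1948816}{122553} = - \frac{4148644968697}{227362654107}$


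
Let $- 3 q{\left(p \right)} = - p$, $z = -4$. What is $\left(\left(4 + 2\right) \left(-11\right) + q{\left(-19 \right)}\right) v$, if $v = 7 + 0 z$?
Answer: $- \frac{1519}{3} \approx -506.33$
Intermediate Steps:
$v = 7$ ($v = 7 + 0 \left(-4\right) = 7 + 0 = 7$)
$q{\left(p \right)} = \frac{p}{3}$ ($q{\left(p \right)} = - \frac{\left(-1\right) p}{3} = \frac{p}{3}$)
$\left(\left(4 + 2\right) \left(-11\right) + q{\left(-19 \right)}\right) v = \left(\left(4 + 2\right) \left(-11\right) + \frac{1}{3} \left(-19\right)\right) 7 = \left(6 \left(-11\right) - \frac{19}{3}\right) 7 = \left(-66 - \frac{19}{3}\right) 7 = \left(- \frac{217}{3}\right) 7 = - \frac{1519}{3}$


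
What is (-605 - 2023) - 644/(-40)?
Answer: -26119/10 ≈ -2611.9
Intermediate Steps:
(-605 - 2023) - 644/(-40) = -2628 - 644*(-1)/40 = -2628 - 23*(-7/10) = -2628 + 161/10 = -26119/10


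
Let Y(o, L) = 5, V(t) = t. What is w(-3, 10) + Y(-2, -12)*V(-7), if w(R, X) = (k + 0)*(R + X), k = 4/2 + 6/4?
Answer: -21/2 ≈ -10.500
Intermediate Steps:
k = 7/2 (k = 4*(1/2) + 6*(1/4) = 2 + 3/2 = 7/2 ≈ 3.5000)
w(R, X) = 7*R/2 + 7*X/2 (w(R, X) = (7/2 + 0)*(R + X) = 7*(R + X)/2 = 7*R/2 + 7*X/2)
w(-3, 10) + Y(-2, -12)*V(-7) = ((7/2)*(-3) + (7/2)*10) + 5*(-7) = (-21/2 + 35) - 35 = 49/2 - 35 = -21/2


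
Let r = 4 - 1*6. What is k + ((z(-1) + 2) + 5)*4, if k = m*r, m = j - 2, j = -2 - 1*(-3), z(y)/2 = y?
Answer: 22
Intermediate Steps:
z(y) = 2*y
j = 1 (j = -2 + 3 = 1)
m = -1 (m = 1 - 2 = -1)
r = -2 (r = 4 - 6 = -2)
k = 2 (k = -1*(-2) = 2)
k + ((z(-1) + 2) + 5)*4 = 2 + ((2*(-1) + 2) + 5)*4 = 2 + ((-2 + 2) + 5)*4 = 2 + (0 + 5)*4 = 2 + 5*4 = 2 + 20 = 22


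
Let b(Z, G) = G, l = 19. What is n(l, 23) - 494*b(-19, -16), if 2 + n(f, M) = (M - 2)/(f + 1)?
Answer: 158061/20 ≈ 7903.0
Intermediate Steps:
n(f, M) = -2 + (-2 + M)/(1 + f) (n(f, M) = -2 + (M - 2)/(f + 1) = -2 + (-2 + M)/(1 + f))
n(l, 23) - 494*b(-19, -16) = (-4 + 23 - 2*19)/(1 + 19) - 494*(-16) = (-4 + 23 - 38)/20 + 7904 = (1/20)*(-19) + 7904 = -19/20 + 7904 = 158061/20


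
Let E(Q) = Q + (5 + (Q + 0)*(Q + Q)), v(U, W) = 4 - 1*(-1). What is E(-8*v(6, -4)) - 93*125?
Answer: -8460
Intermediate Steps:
v(U, W) = 5 (v(U, W) = 4 + 1 = 5)
E(Q) = 5 + Q + 2*Q² (E(Q) = Q + (5 + Q*(2*Q)) = Q + (5 + 2*Q²) = 5 + Q + 2*Q²)
E(-8*v(6, -4)) - 93*125 = (5 - 8*5 + 2*(-8*5)²) - 93*125 = (5 - 40 + 2*(-40)²) - 11625 = (5 - 40 + 2*1600) - 11625 = (5 - 40 + 3200) - 11625 = 3165 - 11625 = -8460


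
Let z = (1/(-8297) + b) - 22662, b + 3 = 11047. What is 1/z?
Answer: -8297/96394547 ≈ -8.6073e-5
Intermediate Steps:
b = 11044 (b = -3 + 11047 = 11044)
z = -96394547/8297 (z = (1/(-8297) + 11044) - 22662 = (-1/8297 + 11044) - 22662 = 91632067/8297 - 22662 = -96394547/8297 ≈ -11618.)
1/z = 1/(-96394547/8297) = -8297/96394547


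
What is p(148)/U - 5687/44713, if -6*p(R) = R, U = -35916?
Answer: -304727057/2408868162 ≈ -0.12650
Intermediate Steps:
p(R) = -R/6
p(148)/U - 5687/44713 = -1/6*148/(-35916) - 5687/44713 = -74/3*(-1/35916) - 5687*1/44713 = 37/53874 - 5687/44713 = -304727057/2408868162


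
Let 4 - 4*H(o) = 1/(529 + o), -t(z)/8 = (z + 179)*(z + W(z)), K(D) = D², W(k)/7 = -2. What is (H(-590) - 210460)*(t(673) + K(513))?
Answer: 217145762257125/244 ≈ 8.8994e+11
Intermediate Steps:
W(k) = -14 (W(k) = 7*(-2) = -14)
t(z) = -8*(-14 + z)*(179 + z) (t(z) = -8*(z + 179)*(z - 14) = -8*(179 + z)*(-14 + z) = -8*(-14 + z)*(179 + z))
H(o) = 1 - 1/(4*(529 + o))
(H(-590) - 210460)*(t(673) + K(513)) = ((2115/4 - 590)/(529 - 590) - 210460)*((20048 - 1320*673 - 8*673²) + 513²) = (-245/4/(-61) - 210460)*((20048 - 888360 - 8*452929) + 263169) = (-1/61*(-245/4) - 210460)*((20048 - 888360 - 3623432) + 263169) = (245/244 - 210460)*(-4491744 + 263169) = -51351995/244*(-4228575) = 217145762257125/244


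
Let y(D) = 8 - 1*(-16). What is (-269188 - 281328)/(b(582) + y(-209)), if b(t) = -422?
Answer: 275258/199 ≈ 1383.2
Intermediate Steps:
y(D) = 24 (y(D) = 8 + 16 = 24)
(-269188 - 281328)/(b(582) + y(-209)) = (-269188 - 281328)/(-422 + 24) = -550516/(-398) = -550516*(-1/398) = 275258/199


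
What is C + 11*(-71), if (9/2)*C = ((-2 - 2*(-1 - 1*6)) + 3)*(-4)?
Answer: -2383/3 ≈ -794.33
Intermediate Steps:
C = -40/3 (C = 2*(((-2 - 2*(-1 - 1*6)) + 3)*(-4))/9 = 2*(((-2 - 2*(-1 - 6)) + 3)*(-4))/9 = 2*(((-2 - 2*(-7)) + 3)*(-4))/9 = 2*(((-2 + 14) + 3)*(-4))/9 = 2*((12 + 3)*(-4))/9 = 2*(15*(-4))/9 = (2/9)*(-60) = -40/3 ≈ -13.333)
C + 11*(-71) = -40/3 + 11*(-71) = -40/3 - 781 = -2383/3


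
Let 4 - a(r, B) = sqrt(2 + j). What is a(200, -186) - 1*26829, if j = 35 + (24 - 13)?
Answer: -26825 - 4*sqrt(3) ≈ -26832.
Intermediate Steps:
j = 46 (j = 35 + 11 = 46)
a(r, B) = 4 - 4*sqrt(3) (a(r, B) = 4 - sqrt(2 + 46) = 4 - sqrt(48) = 4 - 4*sqrt(3))
a(200, -186) - 1*26829 = (4 - 4*sqrt(3)) - 1*26829 = (4 - 4*sqrt(3)) - 26829 = -26825 - 4*sqrt(3)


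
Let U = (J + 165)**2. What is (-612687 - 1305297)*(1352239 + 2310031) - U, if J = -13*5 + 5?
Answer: -7024175274705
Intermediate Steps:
J = -60 (J = -65 + 5 = -60)
U = 11025 (U = (-60 + 165)**2 = 105**2 = 11025)
(-612687 - 1305297)*(1352239 + 2310031) - U = (-612687 - 1305297)*(1352239 + 2310031) - 1*11025 = -1917984*3662270 - 11025 = -7024175263680 - 11025 = -7024175274705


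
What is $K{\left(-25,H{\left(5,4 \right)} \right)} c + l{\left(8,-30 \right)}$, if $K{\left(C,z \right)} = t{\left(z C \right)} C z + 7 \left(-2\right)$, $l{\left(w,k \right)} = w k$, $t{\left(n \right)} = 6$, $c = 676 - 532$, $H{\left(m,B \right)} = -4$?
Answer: $84144$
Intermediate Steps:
$c = 144$ ($c = 676 - 532 = 144$)
$l{\left(w,k \right)} = k w$
$K{\left(C,z \right)} = -14 + 6 C z$ ($K{\left(C,z \right)} = 6 C z + 7 \left(-2\right) = 6 C z - 14 = -14 + 6 C z$)
$K{\left(-25,H{\left(5,4 \right)} \right)} c + l{\left(8,-30 \right)} = \left(-14 + 6 \left(-25\right) \left(-4\right)\right) 144 - 240 = \left(-14 + 600\right) 144 - 240 = 586 \cdot 144 - 240 = 84384 - 240 = 84144$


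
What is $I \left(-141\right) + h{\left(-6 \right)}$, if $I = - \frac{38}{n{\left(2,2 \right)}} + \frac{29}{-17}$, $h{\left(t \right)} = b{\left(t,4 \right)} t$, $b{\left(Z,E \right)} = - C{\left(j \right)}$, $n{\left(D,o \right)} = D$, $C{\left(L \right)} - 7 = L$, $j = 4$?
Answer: $\frac{50754}{17} \approx 2985.5$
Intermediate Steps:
$C{\left(L \right)} = 7 + L$
$b{\left(Z,E \right)} = -11$ ($b{\left(Z,E \right)} = - (7 + 4) = \left(-1\right) 11 = -11$)
$h{\left(t \right)} = - 11 t$
$I = - \frac{352}{17}$ ($I = - \frac{38}{2} + \frac{29}{-17} = \left(-38\right) \frac{1}{2} + 29 \left(- \frac{1}{17}\right) = -19 - \frac{29}{17} = - \frac{352}{17} \approx -20.706$)
$I \left(-141\right) + h{\left(-6 \right)} = \left(- \frac{352}{17}\right) \left(-141\right) - -66 = \frac{49632}{17} + 66 = \frac{50754}{17}$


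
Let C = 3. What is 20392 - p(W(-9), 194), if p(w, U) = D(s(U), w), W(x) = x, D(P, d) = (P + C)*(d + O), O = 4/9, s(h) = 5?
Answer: 184144/9 ≈ 20460.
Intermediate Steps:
O = 4/9 (O = 4*(⅑) = 4/9 ≈ 0.44444)
D(P, d) = (3 + P)*(4/9 + d) (D(P, d) = (P + 3)*(d + 4/9) = (3 + P)*(4/9 + d))
p(w, U) = 32/9 + 8*w (p(w, U) = 4/3 + 3*w + (4/9)*5 + 5*w = 4/3 + 3*w + 20/9 + 5*w = 32/9 + 8*w)
20392 - p(W(-9), 194) = 20392 - (32/9 + 8*(-9)) = 20392 - (32/9 - 72) = 20392 - 1*(-616/9) = 20392 + 616/9 = 184144/9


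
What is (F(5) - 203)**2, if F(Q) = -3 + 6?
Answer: 40000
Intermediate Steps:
F(Q) = 3
(F(5) - 203)**2 = (3 - 203)**2 = (-200)**2 = 40000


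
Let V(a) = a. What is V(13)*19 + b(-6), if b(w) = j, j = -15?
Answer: 232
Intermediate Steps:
b(w) = -15
V(13)*19 + b(-6) = 13*19 - 15 = 247 - 15 = 232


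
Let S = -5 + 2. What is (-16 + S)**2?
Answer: 361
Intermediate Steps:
S = -3
(-16 + S)**2 = (-16 - 3)**2 = (-19)**2 = 361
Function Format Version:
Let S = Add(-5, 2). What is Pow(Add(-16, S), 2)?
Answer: 361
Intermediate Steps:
S = -3
Pow(Add(-16, S), 2) = Pow(Add(-16, -3), 2) = Pow(-19, 2) = 361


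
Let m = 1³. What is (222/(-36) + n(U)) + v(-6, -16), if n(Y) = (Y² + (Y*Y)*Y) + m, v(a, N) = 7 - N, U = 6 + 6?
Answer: 11339/6 ≈ 1889.8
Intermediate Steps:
m = 1
U = 12
n(Y) = 1 + Y² + Y³ (n(Y) = (Y² + (Y*Y)*Y) + 1 = (Y² + Y²*Y) + 1 = (Y² + Y³) + 1 = 1 + Y² + Y³)
(222/(-36) + n(U)) + v(-6, -16) = (222/(-36) + (1 + 12² + 12³)) + (7 - 1*(-16)) = (222*(-1/36) + (1 + 144 + 1728)) + (7 + 16) = (-37/6 + 1873) + 23 = 11201/6 + 23 = 11339/6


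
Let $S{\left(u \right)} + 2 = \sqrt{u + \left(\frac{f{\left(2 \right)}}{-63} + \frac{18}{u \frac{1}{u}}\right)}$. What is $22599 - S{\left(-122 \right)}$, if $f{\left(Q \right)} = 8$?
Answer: $22601 - \frac{4 i \sqrt{2870}}{21} \approx 22601.0 - 10.204 i$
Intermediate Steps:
$S{\left(u \right)} = -2 + \sqrt{\frac{1126}{63} + u}$ ($S{\left(u \right)} = -2 + \sqrt{u + \left(\frac{8}{-63} + \frac{18}{u \frac{1}{u}}\right)} = -2 + \sqrt{u + \left(8 \left(- \frac{1}{63}\right) + \frac{18}{1}\right)} = -2 + \sqrt{u + \left(- \frac{8}{63} + 18 \cdot 1\right)} = -2 + \sqrt{u + \left(- \frac{8}{63} + 18\right)} = -2 + \sqrt{u + \frac{1126}{63}} = -2 + \sqrt{\frac{1126}{63} + u}$)
$22599 - S{\left(-122 \right)} = 22599 - \left(-2 + \frac{\sqrt{7882 + 441 \left(-122\right)}}{21}\right) = 22599 - \left(-2 + \frac{\sqrt{7882 - 53802}}{21}\right) = 22599 - \left(-2 + \frac{\sqrt{-45920}}{21}\right) = 22599 - \left(-2 + \frac{4 i \sqrt{2870}}{21}\right) = 22599 + \left(2 - \frac{4 i \sqrt{2870}}{21}\right) = 22601 - \frac{4 i \sqrt{2870}}{21}$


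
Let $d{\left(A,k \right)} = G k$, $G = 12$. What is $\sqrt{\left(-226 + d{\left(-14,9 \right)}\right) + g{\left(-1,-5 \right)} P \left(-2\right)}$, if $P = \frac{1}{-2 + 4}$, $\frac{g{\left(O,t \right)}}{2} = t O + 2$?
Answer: $2 i \sqrt{33} \approx 11.489 i$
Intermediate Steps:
$g{\left(O,t \right)} = 4 + 2 O t$ ($g{\left(O,t \right)} = 2 \left(t O + 2\right) = 2 \left(O t + 2\right) = 2 \left(2 + O t\right) = 4 + 2 O t$)
$d{\left(A,k \right)} = 12 k$
$P = \frac{1}{2} \approx 0.5$
$\sqrt{\left(-226 + d{\left(-14,9 \right)}\right) + g{\left(-1,-5 \right)} P \left(-2\right)} = \sqrt{\left(-226 + 12 \cdot 9\right) + \left(4 + 2 \left(-1\right) \left(-5\right)\right) \frac{1}{2} \left(-2\right)} = \sqrt{\left(-226 + 108\right) + \left(4 + 10\right) \frac{1}{2} \left(-2\right)} = \sqrt{-118 + 14 \cdot \frac{1}{2} \left(-2\right)} = \sqrt{-118 + 7 \left(-2\right)} = \sqrt{-118 - 14} = \sqrt{-132} = 2 i \sqrt{33}$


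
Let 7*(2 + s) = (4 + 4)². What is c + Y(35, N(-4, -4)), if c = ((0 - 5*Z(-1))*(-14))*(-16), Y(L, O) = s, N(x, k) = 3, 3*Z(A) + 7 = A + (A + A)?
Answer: 78550/21 ≈ 3740.5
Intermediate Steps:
Z(A) = -7/3 + A (Z(A) = -7/3 + (A + (A + A))/3 = -7/3 + (A + 2*A)/3 = -7/3 + (3*A)/3 = -7/3 + A)
s = 50/7 (s = -2 + (4 + 4)²/7 = -2 + (⅐)*8² = -2 + (⅐)*64 = -2 + 64/7 = 50/7 ≈ 7.1429)
Y(L, O) = 50/7
c = 11200/3 (c = ((0 - 5*(-7/3 - 1))*(-14))*(-16) = ((0 - 5*(-10/3))*(-14))*(-16) = ((0 + 50/3)*(-14))*(-16) = ((50/3)*(-14))*(-16) = -700/3*(-16) = 11200/3 ≈ 3733.3)
c + Y(35, N(-4, -4)) = 11200/3 + 50/7 = 78550/21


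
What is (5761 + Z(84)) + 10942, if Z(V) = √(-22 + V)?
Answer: 16703 + √62 ≈ 16711.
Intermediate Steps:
(5761 + Z(84)) + 10942 = (5761 + √(-22 + 84)) + 10942 = (5761 + √62) + 10942 = 16703 + √62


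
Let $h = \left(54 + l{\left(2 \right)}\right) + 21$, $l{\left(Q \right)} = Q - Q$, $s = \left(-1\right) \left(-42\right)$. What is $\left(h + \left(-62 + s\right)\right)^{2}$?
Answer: $3025$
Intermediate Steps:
$s = 42$
$l{\left(Q \right)} = 0$
$h = 75$ ($h = \left(54 + 0\right) + 21 = 54 + 21 = 75$)
$\left(h + \left(-62 + s\right)\right)^{2} = \left(75 + \left(-62 + 42\right)\right)^{2} = \left(75 - 20\right)^{2} = 55^{2} = 3025$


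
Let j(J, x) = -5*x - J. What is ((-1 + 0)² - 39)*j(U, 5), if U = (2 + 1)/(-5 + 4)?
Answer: 836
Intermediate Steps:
U = -3 (U = 3/(-1) = 3*(-1) = -3)
j(J, x) = -J - 5*x
((-1 + 0)² - 39)*j(U, 5) = ((-1 + 0)² - 39)*(-1*(-3) - 5*5) = ((-1)² - 39)*(3 - 25) = (1 - 39)*(-22) = -38*(-22) = 836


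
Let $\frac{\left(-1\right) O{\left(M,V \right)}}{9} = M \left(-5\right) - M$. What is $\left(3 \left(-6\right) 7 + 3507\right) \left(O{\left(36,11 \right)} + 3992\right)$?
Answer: $20069616$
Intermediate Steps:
$O{\left(M,V \right)} = 54 M$ ($O{\left(M,V \right)} = - 9 \left(M \left(-5\right) - M\right) = - 9 \left(- 5 M - M\right) = - 9 \left(- 6 M\right) = 54 M$)
$\left(3 \left(-6\right) 7 + 3507\right) \left(O{\left(36,11 \right)} + 3992\right) = \left(3 \left(-6\right) 7 + 3507\right) \left(54 \cdot 36 + 3992\right) = \left(\left(-18\right) 7 + 3507\right) \left(1944 + 3992\right) = \left(-126 + 3507\right) 5936 = 3381 \cdot 5936 = 20069616$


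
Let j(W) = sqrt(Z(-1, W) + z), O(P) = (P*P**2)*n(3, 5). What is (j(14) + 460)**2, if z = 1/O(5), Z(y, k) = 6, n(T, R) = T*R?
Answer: (34500 + sqrt(33753))**2/5625 ≈ 2.1386e+5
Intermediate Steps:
n(T, R) = R*T
O(P) = 15*P**3 (O(P) = (P*P**2)*(5*3) = P**3*15 = 15*P**3)
z = 1/1875 (z = 1/(15*5**3) = 1/(15*125) = 1/1875 ≈ 0.00053333)
j(W) = sqrt(33753)/75 (j(W) = sqrt(6 + 1/1875) = sqrt(11251/1875) = sqrt(33753)/75)
(j(14) + 460)**2 = (sqrt(33753)/75 + 460)**2 = (460 + sqrt(33753)/75)**2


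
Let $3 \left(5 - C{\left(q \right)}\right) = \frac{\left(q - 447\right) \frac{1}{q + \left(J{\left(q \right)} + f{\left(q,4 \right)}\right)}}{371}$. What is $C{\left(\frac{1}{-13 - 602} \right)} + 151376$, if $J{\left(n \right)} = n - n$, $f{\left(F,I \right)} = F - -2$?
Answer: $\frac{103451187995}{683382} \approx 1.5138 \cdot 10^{5}$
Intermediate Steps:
$f{\left(F,I \right)} = 2 + F$ ($f{\left(F,I \right)} = F + 2 = 2 + F$)
$J{\left(n \right)} = 0$
$C{\left(q \right)} = 5 - \frac{-447 + q}{1113 \left(2 + 2 q\right)}$ ($C{\left(q \right)} = 5 - \frac{\frac{q - 447}{q + \left(0 + \left(2 + q\right)\right)} \frac{1}{371}}{3} = 5 - \frac{\frac{-447 + q}{q + \left(2 + q\right)} \frac{1}{371}}{3} = 5 - \frac{\frac{-447 + q}{2 + 2 q} \frac{1}{371}}{3} = 5 - \frac{\frac{1}{371} \frac{1}{2 + 2 q} \left(-447 + q\right)}{3} = 5 - \frac{-447 + q}{1113 \left(2 + 2 q\right)}$)
$C{\left(\frac{1}{-13 - 602} \right)} + 151376 = \frac{11577 + \frac{11129}{-13 - 602}}{2226 \left(1 + \frac{1}{-13 - 602}\right)} + 151376 = \frac{11577 + \frac{11129}{-615}}{2226 \left(1 + \frac{1}{-615}\right)} + 151376 = \frac{11577 + 11129 \left(- \frac{1}{615}\right)}{2226 \left(1 - \frac{1}{615}\right)} + 151376 = \frac{11577 - \frac{11129}{615}}{2226 \cdot \frac{614}{615}} + 151376 = \frac{1}{2226} \cdot \frac{615}{614} \cdot \frac{7108726}{615} + 151376 = \frac{3554363}{683382} + 151376 = \frac{103451187995}{683382}$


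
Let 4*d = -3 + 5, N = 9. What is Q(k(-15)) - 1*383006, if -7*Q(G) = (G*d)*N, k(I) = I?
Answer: -5361949/14 ≈ -3.8300e+5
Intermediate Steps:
d = 1/2 (d = (-3 + 5)/4 = (1/4)*2 = 1/2 ≈ 0.50000)
Q(G) = -9*G/14 (Q(G) = -G*(1/2)*9/7 = -G/2*9/7 = -9*G/14)
Q(k(-15)) - 1*383006 = -9/14*(-15) - 1*383006 = 135/14 - 383006 = -5361949/14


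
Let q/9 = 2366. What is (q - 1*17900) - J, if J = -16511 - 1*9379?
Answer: 29284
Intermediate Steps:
J = -25890 (J = -16511 - 9379 = -25890)
q = 21294 (q = 9*2366 = 21294)
(q - 1*17900) - J = (21294 - 1*17900) - 1*(-25890) = (21294 - 17900) + 25890 = 3394 + 25890 = 29284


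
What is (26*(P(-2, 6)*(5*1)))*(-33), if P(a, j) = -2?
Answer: 8580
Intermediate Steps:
(26*(P(-2, 6)*(5*1)))*(-33) = (26*(-10))*(-33) = -260*(-33) = 8580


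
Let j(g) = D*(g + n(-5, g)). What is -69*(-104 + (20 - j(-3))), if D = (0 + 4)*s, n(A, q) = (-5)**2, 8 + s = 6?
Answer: -6348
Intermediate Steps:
s = -2 (s = -8 + 6 = -2)
n(A, q) = 25
D = -8 (D = (0 + 4)*(-2) = 4*(-2) = -8)
j(g) = -200 - 8*g (j(g) = -8*(g + 25) = -8*(25 + g) = -200 - 8*g)
-69*(-104 + (20 - j(-3))) = -69*(-104 + (20 - (-200 - 8*(-3)))) = -69*(-104 + (20 - (-200 + 24))) = -69*(-104 + (20 - 1*(-176))) = -69*(-104 + (20 + 176)) = -69*(-104 + 196) = -69*92 = -6348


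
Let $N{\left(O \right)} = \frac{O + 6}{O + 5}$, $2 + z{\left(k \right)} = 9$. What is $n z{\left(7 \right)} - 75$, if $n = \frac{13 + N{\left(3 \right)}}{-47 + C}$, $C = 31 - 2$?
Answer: $- \frac{11591}{144} \approx -80.493$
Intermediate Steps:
$C = 29$ ($C = 31 - 2 = 29$)
$z{\left(k \right)} = 7$ ($z{\left(k \right)} = -2 + 9 = 7$)
$N{\left(O \right)} = \frac{6 + O}{5 + O}$
$n = - \frac{113}{144}$ ($n = \frac{13 + \frac{6 + 3}{5 + 3}}{-47 + 29} = \frac{13 + \frac{1}{8} \cdot 9}{-18} = \left(13 + \frac{1}{8} \cdot 9\right) \left(- \frac{1}{18}\right) = \left(13 + \frac{9}{8}\right) \left(- \frac{1}{18}\right) = \frac{113}{8} \left(- \frac{1}{18}\right) = - \frac{113}{144} \approx -0.78472$)
$n z{\left(7 \right)} - 75 = \left(- \frac{113}{144}\right) 7 - 75 = - \frac{791}{144} - 75 = - \frac{11591}{144}$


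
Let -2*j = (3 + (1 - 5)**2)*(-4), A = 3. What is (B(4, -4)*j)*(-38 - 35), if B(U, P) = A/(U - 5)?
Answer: 8322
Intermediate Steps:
B(U, P) = 3/(-5 + U) (B(U, P) = 3/(U - 5) = 3/(-5 + U))
j = 38 (j = -(3 + (1 - 5)**2)*(-4)/2 = -(3 + (-4)**2)*(-4)/2 = -(3 + 16)*(-4)/2 = -19*(-4)/2 = -1/2*(-76) = 38)
(B(4, -4)*j)*(-38 - 35) = ((3/(-5 + 4))*38)*(-38 - 35) = ((3/(-1))*38)*(-73) = ((3*(-1))*38)*(-73) = -3*38*(-73) = -114*(-73) = 8322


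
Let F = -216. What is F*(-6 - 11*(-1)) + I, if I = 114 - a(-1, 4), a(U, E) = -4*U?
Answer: -970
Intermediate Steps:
I = 110 (I = 114 - (-4)*(-1) = 114 - 1*4 = 114 - 4 = 110)
F*(-6 - 11*(-1)) + I = -216*(-6 - 11*(-1)) + 110 = -216*(-6 + 11) + 110 = -216*5 + 110 = -1080 + 110 = -970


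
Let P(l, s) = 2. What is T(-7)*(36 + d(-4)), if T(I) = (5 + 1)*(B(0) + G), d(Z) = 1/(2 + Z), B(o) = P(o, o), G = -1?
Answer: 213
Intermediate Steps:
B(o) = 2
T(I) = 6 (T(I) = (5 + 1)*(2 - 1) = 6*1 = 6)
T(-7)*(36 + d(-4)) = 6*(36 + 1/(2 - 4)) = 6*(36 + 1/(-2)) = 6*(36 - 1/2) = 6*(71/2) = 213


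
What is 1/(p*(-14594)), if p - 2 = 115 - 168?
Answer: 1/744294 ≈ 1.3436e-6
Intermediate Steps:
p = -51 (p = 2 + (115 - 168) = 2 - 53 = -51)
1/(p*(-14594)) = 1/(-51*(-14594)) = 1/744294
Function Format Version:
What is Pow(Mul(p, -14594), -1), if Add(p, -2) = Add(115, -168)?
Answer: Rational(1, 744294) ≈ 1.3436e-6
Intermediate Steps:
p = -51 (p = Add(2, Add(115, -168)) = Add(2, -53) = -51)
Pow(Mul(p, -14594), -1) = Pow(Mul(-51, -14594), -1) = Pow(744294, -1) = Rational(1, 744294)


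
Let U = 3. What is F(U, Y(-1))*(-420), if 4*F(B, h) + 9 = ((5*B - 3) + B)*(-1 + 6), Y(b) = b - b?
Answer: -6930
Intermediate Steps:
Y(b) = 0
F(B, h) = -6 + 15*B/2 (F(B, h) = -9/4 + (((5*B - 3) + B)*(-1 + 6))/4 = -9/4 + (((-3 + 5*B) + B)*5)/4 = -9/4 + ((-3 + 6*B)*5)/4 = -9/4 + (-15 + 30*B)/4 = -9/4 + (-15/4 + 15*B/2) = -6 + 15*B/2)
F(U, Y(-1))*(-420) = (-6 + (15/2)*3)*(-420) = (-6 + 45/2)*(-420) = (33/2)*(-420) = -6930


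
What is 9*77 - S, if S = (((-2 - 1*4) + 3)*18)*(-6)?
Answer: 369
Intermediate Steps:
S = 324 (S = (((-2 - 4) + 3)*18)*(-6) = ((-6 + 3)*18)*(-6) = -3*18*(-6) = -54*(-6) = 324)
9*77 - S = 9*77 - 1*324 = 693 - 324 = 369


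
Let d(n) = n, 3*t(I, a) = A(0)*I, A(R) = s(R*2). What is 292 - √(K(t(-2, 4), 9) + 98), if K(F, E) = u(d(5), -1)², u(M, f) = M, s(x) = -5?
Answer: 292 - √123 ≈ 280.91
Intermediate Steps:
A(R) = -5
t(I, a) = -5*I/3 (t(I, a) = (-5*I)/3 = -5*I/3)
K(F, E) = 25 (K(F, E) = 5² = 25)
292 - √(K(t(-2, 4), 9) + 98) = 292 - √(25 + 98) = 292 - √123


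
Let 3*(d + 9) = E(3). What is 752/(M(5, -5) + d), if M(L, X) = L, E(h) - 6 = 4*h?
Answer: 376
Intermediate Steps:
E(h) = 6 + 4*h
d = -3 (d = -9 + (6 + 4*3)/3 = -9 + (6 + 12)/3 = -9 + (1/3)*18 = -9 + 6 = -3)
752/(M(5, -5) + d) = 752/(5 - 3) = 752/2 = 752*(1/2) = 376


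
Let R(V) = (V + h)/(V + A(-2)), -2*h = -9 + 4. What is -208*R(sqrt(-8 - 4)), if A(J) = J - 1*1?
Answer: -312/7 + 2288*I*sqrt(3)/21 ≈ -44.571 + 188.71*I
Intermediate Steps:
h = 5/2 (h = -(-9 + 4)/2 = -1/2*(-5) = 5/2 ≈ 2.5000)
A(J) = -1 + J (A(J) = J - 1 = -1 + J)
R(V) = (5/2 + V)/(-3 + V) (R(V) = (V + 5/2)/(V + (-1 - 2)) = (5/2 + V)/(V - 3) = (5/2 + V)/(-3 + V))
-208*R(sqrt(-8 - 4)) = -208*(5/2 + sqrt(-8 - 4))/(-3 + sqrt(-8 - 4)) = -208*(5/2 + sqrt(-12))/(-3 + sqrt(-12)) = -208*(5/2 + 2*I*sqrt(3))/(-3 + 2*I*sqrt(3))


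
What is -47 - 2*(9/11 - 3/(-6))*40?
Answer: -1677/11 ≈ -152.45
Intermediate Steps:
-47 - 2*(9/11 - 3/(-6))*40 = -47 - 2*(9*(1/11) - 3*(-1/6))*40 = -47 - 2*(9/11 + 1/2)*40 = -47 - 2*29/22*40 = -47 - 29/11*40 = -47 - 1160/11 = -1677/11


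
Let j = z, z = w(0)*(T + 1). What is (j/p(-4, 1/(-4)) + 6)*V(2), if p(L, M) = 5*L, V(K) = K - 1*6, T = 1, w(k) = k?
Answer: -24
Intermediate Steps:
V(K) = -6 + K (V(K) = K - 6 = -6 + K)
z = 0 (z = 0*(1 + 1) = 0*2 = 0)
j = 0
(j/p(-4, 1/(-4)) + 6)*V(2) = (0/((5*(-4))) + 6)*(-6 + 2) = (0/(-20) + 6)*(-4) = (0*(-1/20) + 6)*(-4) = (0 + 6)*(-4) = 6*(-4) = -24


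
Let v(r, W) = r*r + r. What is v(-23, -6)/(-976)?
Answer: -253/488 ≈ -0.51844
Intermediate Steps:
v(r, W) = r + r² (v(r, W) = r² + r = r + r²)
v(-23, -6)/(-976) = -23*(1 - 23)/(-976) = -23*(-22)*(-1/976) = 506*(-1/976) = -253/488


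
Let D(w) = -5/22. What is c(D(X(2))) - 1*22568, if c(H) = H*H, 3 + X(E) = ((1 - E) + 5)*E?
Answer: -10922887/484 ≈ -22568.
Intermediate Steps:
X(E) = -3 + E*(6 - E) (X(E) = -3 + ((1 - E) + 5)*E = -3 + (6 - E)*E = -3 + E*(6 - E))
D(w) = -5/22 (D(w) = -5*1/22 = -5/22)
c(H) = H²
c(D(X(2))) - 1*22568 = (-5/22)² - 1*22568 = 25/484 - 22568 = -10922887/484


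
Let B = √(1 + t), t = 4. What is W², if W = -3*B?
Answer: 45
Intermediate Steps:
B = √5 (B = √(1 + 4) = √5 ≈ 2.2361)
W = -3*√5 ≈ -6.7082
W² = (-3*√5)² = 45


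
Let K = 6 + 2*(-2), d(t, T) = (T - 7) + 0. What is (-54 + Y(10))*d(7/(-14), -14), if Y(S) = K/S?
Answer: 5649/5 ≈ 1129.8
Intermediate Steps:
d(t, T) = -7 + T (d(t, T) = (-7 + T) + 0 = -7 + T)
K = 2 (K = 6 - 4 = 2)
Y(S) = 2/S
(-54 + Y(10))*d(7/(-14), -14) = (-54 + 2/10)*(-7 - 14) = (-54 + 2*(⅒))*(-21) = (-54 + ⅕)*(-21) = -269/5*(-21) = 5649/5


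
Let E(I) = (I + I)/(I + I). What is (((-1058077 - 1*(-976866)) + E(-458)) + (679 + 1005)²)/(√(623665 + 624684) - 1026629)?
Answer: -1413999734167/526982927646 - 1377323*√1248349/526982927646 ≈ -2.6861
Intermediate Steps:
E(I) = 1 (E(I) = (2*I)/((2*I)) = (2*I)*(1/(2*I)) = 1)
(((-1058077 - 1*(-976866)) + E(-458)) + (679 + 1005)²)/(√(623665 + 624684) - 1026629) = (((-1058077 - 1*(-976866)) + 1) + (679 + 1005)²)/(√(623665 + 624684) - 1026629) = (((-1058077 + 976866) + 1) + 1684²)/(√1248349 - 1026629) = ((-81211 + 1) + 2835856)/(-1026629 + √1248349) = (-81210 + 2835856)/(-1026629 + √1248349) = 2754646/(-1026629 + √1248349)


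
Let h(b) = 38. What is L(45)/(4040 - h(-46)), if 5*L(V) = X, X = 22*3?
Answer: 11/3335 ≈ 0.0032983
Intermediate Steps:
X = 66
L(V) = 66/5 (L(V) = (⅕)*66 = 66/5)
L(45)/(4040 - h(-46)) = 66/(5*(4040 - 1*38)) = 66/(5*(4040 - 38)) = (66/5)/4002 = (66/5)*(1/4002) = 11/3335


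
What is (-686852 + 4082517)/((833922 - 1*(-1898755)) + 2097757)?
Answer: 485095/690062 ≈ 0.70297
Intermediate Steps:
(-686852 + 4082517)/((833922 - 1*(-1898755)) + 2097757) = 3395665/((833922 + 1898755) + 2097757) = 3395665/(2732677 + 2097757) = 3395665/4830434 = 3395665*(1/4830434) = 485095/690062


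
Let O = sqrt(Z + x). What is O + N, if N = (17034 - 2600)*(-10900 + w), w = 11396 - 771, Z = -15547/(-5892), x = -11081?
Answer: -3969350 + I*sqrt(96148167465)/2946 ≈ -3.9694e+6 + 105.25*I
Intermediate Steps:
Z = 15547/5892 (Z = -15547*(-1/5892) = 15547/5892 ≈ 2.6387)
w = 10625
O = I*sqrt(96148167465)/2946 (O = sqrt(15547/5892 - 11081) = sqrt(-65273705/5892) = I*sqrt(96148167465)/2946 ≈ 105.25*I)
N = -3969350 (N = (17034 - 2600)*(-10900 + 10625) = 14434*(-275) = -3969350)
O + N = I*sqrt(96148167465)/2946 - 3969350 = -3969350 + I*sqrt(96148167465)/2946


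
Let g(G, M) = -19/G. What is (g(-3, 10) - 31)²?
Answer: 5476/9 ≈ 608.44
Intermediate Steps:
(g(-3, 10) - 31)² = (-19/(-3) - 31)² = (-19*(-⅓) - 31)² = (19/3 - 31)² = (-74/3)² = 5476/9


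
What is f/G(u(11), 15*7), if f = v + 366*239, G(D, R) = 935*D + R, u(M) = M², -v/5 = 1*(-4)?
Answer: 43747/56620 ≈ 0.77264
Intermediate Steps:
v = 20 (v = -5*(-4) = 20)
G(D, R) = R + 935*D
f = 87494 (f = 20 + 366*239 = 20 + 87474 = 87494)
f/G(u(11), 15*7) = 87494/(15*7 + 935*11²) = 87494/(105 + 935*121) = 87494/(105 + 113135) = 87494/113240 = 87494*(1/113240) = 43747/56620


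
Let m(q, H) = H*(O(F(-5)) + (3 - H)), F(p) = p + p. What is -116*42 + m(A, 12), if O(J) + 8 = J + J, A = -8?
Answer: -5316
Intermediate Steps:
F(p) = 2*p
O(J) = -8 + 2*J (O(J) = -8 + (J + J) = -8 + 2*J)
m(q, H) = H*(-25 - H) (m(q, H) = H*((-8 + 2*(2*(-5))) + (3 - H)) = H*((-8 + 2*(-10)) + (3 - H)) = H*((-8 - 20) + (3 - H)) = H*(-28 + (3 - H)) = H*(-25 - H))
-116*42 + m(A, 12) = -116*42 - 1*12*(25 + 12) = -4872 - 1*12*37 = -4872 - 444 = -5316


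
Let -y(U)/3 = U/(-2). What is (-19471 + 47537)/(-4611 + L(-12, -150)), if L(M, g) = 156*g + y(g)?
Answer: -14033/14118 ≈ -0.99398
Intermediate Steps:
y(U) = 3*U/2 (y(U) = -3*U/(-2) = -3*U*(-1)/2 = -(-3)*U/2 = 3*U/2)
L(M, g) = 315*g/2 (L(M, g) = 156*g + 3*g/2 = 315*g/2)
(-19471 + 47537)/(-4611 + L(-12, -150)) = (-19471 + 47537)/(-4611 + (315/2)*(-150)) = 28066/(-4611 - 23625) = 28066/(-28236) = 28066*(-1/28236) = -14033/14118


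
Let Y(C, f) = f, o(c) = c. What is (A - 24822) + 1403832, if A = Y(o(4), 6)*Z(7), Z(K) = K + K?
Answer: 1379094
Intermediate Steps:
Z(K) = 2*K
A = 84 (A = 6*(2*7) = 6*14 = 84)
(A - 24822) + 1403832 = (84 - 24822) + 1403832 = -24738 + 1403832 = 1379094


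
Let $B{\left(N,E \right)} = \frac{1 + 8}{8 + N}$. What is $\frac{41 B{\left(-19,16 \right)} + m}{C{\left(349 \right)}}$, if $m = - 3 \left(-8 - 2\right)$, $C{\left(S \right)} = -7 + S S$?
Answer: $- \frac{13}{446578} \approx -2.911 \cdot 10^{-5}$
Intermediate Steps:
$C{\left(S \right)} = -7 + S^{2}$
$B{\left(N,E \right)} = \frac{9}{8 + N}$
$m = 30$ ($m = \left(-3\right) \left(-10\right) = 30$)
$\frac{41 B{\left(-19,16 \right)} + m}{C{\left(349 \right)}} = \frac{41 \frac{9}{8 - 19} + 30}{-7 + 349^{2}} = \frac{41 \frac{9}{-11} + 30}{-7 + 121801} = \frac{41 \cdot 9 \left(- \frac{1}{11}\right) + 30}{121794} = \left(41 \left(- \frac{9}{11}\right) + 30\right) \frac{1}{121794} = \left(- \frac{369}{11} + 30\right) \frac{1}{121794} = \left(- \frac{39}{11}\right) \frac{1}{121794} = - \frac{13}{446578}$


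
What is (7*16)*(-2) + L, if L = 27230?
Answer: 27006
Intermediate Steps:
(7*16)*(-2) + L = (7*16)*(-2) + 27230 = 112*(-2) + 27230 = -224 + 27230 = 27006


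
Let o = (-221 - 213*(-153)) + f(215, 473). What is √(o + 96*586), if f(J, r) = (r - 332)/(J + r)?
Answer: √2621858479/172 ≈ 297.70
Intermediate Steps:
f(J, r) = (-332 + r)/(J + r)
o = 22269325/688 (o = (-221 - 213*(-153)) + (-332 + 473)/(215 + 473) = (-221 + 32589) + 141/688 = 32368 + (1/688)*141 = 32368 + 141/688 = 22269325/688 ≈ 32368.)
√(o + 96*586) = √(22269325/688 + 96*586) = √(22269325/688 + 56256) = √(60973453/688) = √2621858479/172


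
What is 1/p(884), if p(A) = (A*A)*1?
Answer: 1/781456 ≈ 1.2797e-6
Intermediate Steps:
p(A) = A**2 (p(A) = A**2*1 = A**2)
1/p(884) = 1/(884**2) = 1/781456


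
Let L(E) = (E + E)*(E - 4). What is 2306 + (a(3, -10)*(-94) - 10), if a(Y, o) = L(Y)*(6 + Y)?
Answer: 7372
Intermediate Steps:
L(E) = 2*E*(-4 + E) (L(E) = (2*E)*(-4 + E) = 2*E*(-4 + E))
a(Y, o) = 2*Y*(-4 + Y)*(6 + Y) (a(Y, o) = (2*Y*(-4 + Y))*(6 + Y) = 2*Y*(-4 + Y)*(6 + Y))
2306 + (a(3, -10)*(-94) - 10) = 2306 + ((2*3*(-4 + 3)*(6 + 3))*(-94) - 10) = 2306 + ((2*3*(-1)*9)*(-94) - 10) = 2306 + (-54*(-94) - 10) = 2306 + (5076 - 10) = 2306 + 5066 = 7372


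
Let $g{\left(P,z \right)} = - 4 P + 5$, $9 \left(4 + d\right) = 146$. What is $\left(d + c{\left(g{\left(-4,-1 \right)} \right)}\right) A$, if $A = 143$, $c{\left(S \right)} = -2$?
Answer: $\frac{13156}{9} \approx 1461.8$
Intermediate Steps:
$d = \frac{110}{9}$ ($d = -4 + \frac{1}{9} \cdot 146 = -4 + \frac{146}{9} = \frac{110}{9} \approx 12.222$)
$g{\left(P,z \right)} = 5 - 4 P$
$\left(d + c{\left(g{\left(-4,-1 \right)} \right)}\right) A = \left(\frac{110}{9} - 2\right) 143 = \frac{92}{9} \cdot 143 = \frac{13156}{9}$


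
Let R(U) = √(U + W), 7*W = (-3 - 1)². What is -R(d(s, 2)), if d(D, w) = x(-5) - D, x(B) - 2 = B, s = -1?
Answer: -√14/7 ≈ -0.53452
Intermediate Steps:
x(B) = 2 + B
d(D, w) = -3 - D (d(D, w) = (2 - 5) - D = -3 - D)
W = 16/7 (W = (-3 - 1)²/7 = (⅐)*(-4)² = (⅐)*16 = 16/7 ≈ 2.2857)
R(U) = √(16/7 + U) (R(U) = √(U + 16/7) = √(16/7 + U))
-R(d(s, 2)) = -√(112 + 49*(-3 - 1*(-1)))/7 = -√(112 + 49*(-3 + 1))/7 = -√(112 + 49*(-2))/7 = -√(112 - 98)/7 = -√14/7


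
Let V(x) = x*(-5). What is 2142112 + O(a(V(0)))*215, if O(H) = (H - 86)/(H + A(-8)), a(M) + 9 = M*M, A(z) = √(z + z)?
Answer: 207968689/97 + 81700*I/97 ≈ 2.144e+6 + 842.27*I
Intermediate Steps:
V(x) = -5*x
A(z) = √2*√z (A(z) = √(2*z) = √2*√z)
a(M) = -9 + M² (a(M) = -9 + M*M = -9 + M²)
O(H) = (-86 + H)/(H + 4*I) (O(H) = (H - 86)/(H + √2*√(-8)) = (-86 + H)/(H + √2*(2*I*√2)) = (-86 + H)/(H + 4*I))
2142112 + O(a(V(0)))*215 = 2142112 + ((-86 + (-9 + (-5*0)²))/((-9 + (-5*0)²) + 4*I))*215 = 2142112 + ((-86 + (-9 + 0²))/((-9 + 0²) + 4*I))*215 = 2142112 + ((-86 + (-9 + 0))/((-9 + 0) + 4*I))*215 = 2142112 + ((-86 - 9)/(-9 + 4*I))*215 = 2142112 + (((-9 - 4*I)/97)*(-95))*215 = 2142112 - 95*(-9 - 4*I)/97*215 = 2142112 - 20425*(-9 - 4*I)/97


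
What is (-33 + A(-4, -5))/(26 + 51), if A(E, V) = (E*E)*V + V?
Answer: -118/77 ≈ -1.5325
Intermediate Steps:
A(E, V) = V + V*E² (A(E, V) = E²*V + V = V*E² + V = V + V*E²)
(-33 + A(-4, -5))/(26 + 51) = (-33 - 5*(1 + (-4)²))/(26 + 51) = (-33 - 5*(1 + 16))/77 = (-33 - 5*17)*(1/77) = (-33 - 85)*(1/77) = -118*1/77 = -118/77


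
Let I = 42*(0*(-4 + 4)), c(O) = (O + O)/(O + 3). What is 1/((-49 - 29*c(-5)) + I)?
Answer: -1/194 ≈ -0.0051546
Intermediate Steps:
c(O) = 2*O/(3 + O) (c(O) = (2*O)/(3 + O) = 2*O/(3 + O))
I = 0 (I = 42*(0*0) = 42*0 = 0)
1/((-49 - 29*c(-5)) + I) = 1/((-49 - 58*(-5)/(3 - 5)) + 0) = 1/((-49 - 58*(-5)/(-2)) + 0) = 1/((-49 - 58*(-5)*(-1)/2) + 0) = 1/((-49 - 29*5) + 0) = 1/((-49 - 145) + 0) = 1/(-194 + 0) = 1/(-194) = -1/194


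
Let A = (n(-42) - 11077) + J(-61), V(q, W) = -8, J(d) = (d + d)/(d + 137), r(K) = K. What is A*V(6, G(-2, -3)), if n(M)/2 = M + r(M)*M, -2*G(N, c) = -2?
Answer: 1160460/19 ≈ 61077.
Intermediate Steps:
G(N, c) = 1 (G(N, c) = -½*(-2) = 1)
J(d) = 2*d/(137 + d) (J(d) = (2*d)/(137 + d) = 2*d/(137 + d))
n(M) = 2*M + 2*M² (n(M) = 2*(M + M*M) = 2*(M + M²) = 2*M + 2*M²)
A = -290115/38 (A = (2*(-42)*(1 - 42) - 11077) + 2*(-61)/(137 - 61) = (2*(-42)*(-41) - 11077) + 2*(-61)/76 = (3444 - 11077) + 2*(-61)*(1/76) = -7633 - 61/38 = -290115/38 ≈ -7634.6)
A*V(6, G(-2, -3)) = -290115/38*(-8) = 1160460/19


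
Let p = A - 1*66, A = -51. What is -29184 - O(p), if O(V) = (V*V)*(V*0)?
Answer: -29184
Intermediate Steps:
p = -117 (p = -51 - 1*66 = -51 - 66 = -117)
O(V) = 0 (O(V) = V**2*0 = 0)
-29184 - O(p) = -29184 - 1*0 = -29184 + 0 = -29184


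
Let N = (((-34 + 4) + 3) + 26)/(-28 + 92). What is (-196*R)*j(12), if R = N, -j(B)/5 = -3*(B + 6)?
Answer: 6615/8 ≈ 826.88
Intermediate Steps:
N = -1/64 (N = ((-30 + 3) + 26)/64 = (-27 + 26)*(1/64) = -1*1/64 = -1/64 ≈ -0.015625)
j(B) = 90 + 15*B (j(B) = -(-15)*(B + 6) = -(-15)*(6 + B) = -5*(-18 - 3*B) = 90 + 15*B)
R = -1/64 ≈ -0.015625
(-196*R)*j(12) = (-196*(-1/64))*(90 + 15*12) = 49*(90 + 180)/16 = (49/16)*270 = 6615/8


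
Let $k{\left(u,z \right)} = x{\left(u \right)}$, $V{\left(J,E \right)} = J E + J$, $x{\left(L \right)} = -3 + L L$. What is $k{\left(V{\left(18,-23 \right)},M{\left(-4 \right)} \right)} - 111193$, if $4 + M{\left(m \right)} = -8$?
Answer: $45620$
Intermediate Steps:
$x{\left(L \right)} = -3 + L^{2}$
$M{\left(m \right)} = -12$ ($M{\left(m \right)} = -4 - 8 = -12$)
$V{\left(J,E \right)} = J + E J$ ($V{\left(J,E \right)} = E J + J = J + E J$)
$k{\left(u,z \right)} = -3 + u^{2}$
$k{\left(V{\left(18,-23 \right)},M{\left(-4 \right)} \right)} - 111193 = \left(-3 + \left(18 \left(1 - 23\right)\right)^{2}\right) - 111193 = \left(-3 + \left(18 \left(-22\right)\right)^{2}\right) - 111193 = \left(-3 + \left(-396\right)^{2}\right) - 111193 = \left(-3 + 156816\right) - 111193 = 156813 - 111193 = 45620$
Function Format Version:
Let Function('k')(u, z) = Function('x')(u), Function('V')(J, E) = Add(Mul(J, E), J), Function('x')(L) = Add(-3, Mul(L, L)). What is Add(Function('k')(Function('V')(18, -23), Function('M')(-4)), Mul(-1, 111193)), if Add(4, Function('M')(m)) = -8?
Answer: 45620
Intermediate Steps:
Function('x')(L) = Add(-3, Pow(L, 2))
Function('M')(m) = -12 (Function('M')(m) = Add(-4, -8) = -12)
Function('V')(J, E) = Add(J, Mul(E, J)) (Function('V')(J, E) = Add(Mul(E, J), J) = Add(J, Mul(E, J)))
Function('k')(u, z) = Add(-3, Pow(u, 2))
Add(Function('k')(Function('V')(18, -23), Function('M')(-4)), Mul(-1, 111193)) = Add(Add(-3, Pow(Mul(18, Add(1, -23)), 2)), Mul(-1, 111193)) = Add(Add(-3, Pow(Mul(18, -22), 2)), -111193) = Add(Add(-3, Pow(-396, 2)), -111193) = Add(Add(-3, 156816), -111193) = Add(156813, -111193) = 45620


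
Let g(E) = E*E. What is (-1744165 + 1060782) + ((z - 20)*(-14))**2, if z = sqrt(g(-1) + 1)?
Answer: -604591 - 7840*sqrt(2) ≈ -6.1568e+5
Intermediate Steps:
g(E) = E**2
z = sqrt(2) (z = sqrt((-1)**2 + 1) = sqrt(1 + 1) = sqrt(2) ≈ 1.4142)
(-1744165 + 1060782) + ((z - 20)*(-14))**2 = (-1744165 + 1060782) + ((sqrt(2) - 20)*(-14))**2 = -683383 + ((-20 + sqrt(2))*(-14))**2 = -683383 + (280 - 14*sqrt(2))**2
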